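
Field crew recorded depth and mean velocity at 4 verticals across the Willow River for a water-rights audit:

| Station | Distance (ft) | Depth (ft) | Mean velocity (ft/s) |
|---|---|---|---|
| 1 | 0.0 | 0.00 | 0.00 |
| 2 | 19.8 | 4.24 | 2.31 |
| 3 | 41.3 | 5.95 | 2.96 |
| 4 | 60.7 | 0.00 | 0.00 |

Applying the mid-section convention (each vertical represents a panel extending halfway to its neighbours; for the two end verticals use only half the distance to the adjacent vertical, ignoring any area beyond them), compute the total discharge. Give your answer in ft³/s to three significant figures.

562 ft³/s

w_2 = (41.3 − 0.0)/2 = 20.65 ft; q_2 = 2.31 × 4.24 × 20.65 = 202.3 ft³/s
w_3 = (60.7 − 19.8)/2 = 20.45 ft; q_3 = 2.96 × 5.95 × 20.45 = 360.2 ft³/s
Stations 1, 4 contribute zero (depth or velocity is 0).
Q = Σ qᵢ = 562.4 ft³/s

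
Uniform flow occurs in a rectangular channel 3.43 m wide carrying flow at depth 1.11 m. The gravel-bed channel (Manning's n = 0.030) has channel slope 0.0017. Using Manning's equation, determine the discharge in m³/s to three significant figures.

4.02 m³/s

A = b·y = 3.43 × 1.11 = 3.807 m²
P = b + 2y = 3.43 + 2×1.11 = 5.650 m
R = A/P = 3.807/5.650 = 0.6739 m
Q = (1/n)·A·R^(2/3)·S^(1/2) = (1/0.030) × 3.807 × 0.6739^(2/3) × 0.0017^(1/2) = 4.022 m³/s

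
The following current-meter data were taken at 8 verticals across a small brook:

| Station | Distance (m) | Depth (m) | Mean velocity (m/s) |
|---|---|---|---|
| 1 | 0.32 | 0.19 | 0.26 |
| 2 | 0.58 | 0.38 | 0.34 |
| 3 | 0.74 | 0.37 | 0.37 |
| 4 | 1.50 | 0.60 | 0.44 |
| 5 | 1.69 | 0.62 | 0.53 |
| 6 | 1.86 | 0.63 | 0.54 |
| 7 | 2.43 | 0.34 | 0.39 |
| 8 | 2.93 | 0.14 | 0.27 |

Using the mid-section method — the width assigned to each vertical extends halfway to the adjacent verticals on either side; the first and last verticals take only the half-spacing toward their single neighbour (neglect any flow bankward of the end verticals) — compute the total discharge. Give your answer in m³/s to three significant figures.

w_1 = (0.58 − 0.32)/2 = 0.13 m; q_1 = 0.26 × 0.19 × 0.13 = 0.006422 m³/s
w_2 = (0.74 − 0.32)/2 = 0.21 m; q_2 = 0.34 × 0.38 × 0.21 = 0.02713 m³/s
w_3 = (1.50 − 0.58)/2 = 0.46 m; q_3 = 0.37 × 0.37 × 0.46 = 0.06297 m³/s
w_4 = (1.69 − 0.74)/2 = 0.475 m; q_4 = 0.44 × 0.60 × 0.475 = 0.1254 m³/s
w_5 = (1.86 − 1.50)/2 = 0.18 m; q_5 = 0.53 × 0.62 × 0.18 = 0.05915 m³/s
w_6 = (2.43 − 1.69)/2 = 0.37 m; q_6 = 0.54 × 0.63 × 0.37 = 0.1259 m³/s
w_7 = (2.93 − 1.86)/2 = 0.535 m; q_7 = 0.39 × 0.34 × 0.535 = 0.07094 m³/s
w_8 = (2.93 − 2.43)/2 = 0.25 m; q_8 = 0.27 × 0.14 × 0.25 = 0.009450 m³/s
Q = Σ qᵢ = 0.4873 m³/s

0.487 m³/s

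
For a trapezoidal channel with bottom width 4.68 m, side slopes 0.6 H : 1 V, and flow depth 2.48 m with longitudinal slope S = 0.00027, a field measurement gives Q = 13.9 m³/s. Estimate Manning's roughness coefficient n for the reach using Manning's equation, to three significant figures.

A = (b + z·y)·y = (4.68 + 0.6×2.48)×2.48 = 15.30 m²
P = b + 2y√(1+z²) = 4.68 + 2×2.48×√(1+0.6²) = 10.46 m
R = A/P = 15.30/10.46 = 1.462 m
n = (1/Q)·A·R^(2/3)·S^(1/2) = (1/13.9) × 15.30 × 1.288 × 0.01643 = 0.02329

0.0233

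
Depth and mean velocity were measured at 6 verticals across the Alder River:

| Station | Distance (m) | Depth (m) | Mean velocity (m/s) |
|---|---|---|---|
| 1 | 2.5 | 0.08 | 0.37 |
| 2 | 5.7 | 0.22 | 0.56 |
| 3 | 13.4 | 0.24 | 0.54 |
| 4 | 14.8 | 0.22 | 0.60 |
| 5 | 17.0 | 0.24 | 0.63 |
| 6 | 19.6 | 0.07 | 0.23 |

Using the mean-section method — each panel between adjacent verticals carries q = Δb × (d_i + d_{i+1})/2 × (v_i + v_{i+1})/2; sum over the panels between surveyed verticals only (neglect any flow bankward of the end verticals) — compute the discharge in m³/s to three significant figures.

Panel 1-2: Δb = 3.2 m, d̄ = (0.08+0.22)/2 = 0.15, v̄ = (0.37+0.56)/2 = 0.465 → q = 3.2×0.15×0.465 = 0.2232 m³/s
Panel 2-3: Δb = 7.7 m, d̄ = (0.22+0.24)/2 = 0.23, v̄ = (0.56+0.54)/2 = 0.55 → q = 7.7×0.23×0.55 = 0.9741 m³/s
Panel 3-4: Δb = 1.4 m, d̄ = (0.24+0.22)/2 = 0.23, v̄ = (0.54+0.60)/2 = 0.57 → q = 1.4×0.23×0.57 = 0.1835 m³/s
Panel 4-5: Δb = 2.2 m, d̄ = (0.22+0.24)/2 = 0.23, v̄ = (0.60+0.63)/2 = 0.615 → q = 2.2×0.23×0.615 = 0.3112 m³/s
Panel 5-6: Δb = 2.6 m, d̄ = (0.24+0.07)/2 = 0.155, v̄ = (0.63+0.23)/2 = 0.43 → q = 2.6×0.155×0.43 = 0.1733 m³/s
Q = Σ q = 1.865 m³/s

1.87 m³/s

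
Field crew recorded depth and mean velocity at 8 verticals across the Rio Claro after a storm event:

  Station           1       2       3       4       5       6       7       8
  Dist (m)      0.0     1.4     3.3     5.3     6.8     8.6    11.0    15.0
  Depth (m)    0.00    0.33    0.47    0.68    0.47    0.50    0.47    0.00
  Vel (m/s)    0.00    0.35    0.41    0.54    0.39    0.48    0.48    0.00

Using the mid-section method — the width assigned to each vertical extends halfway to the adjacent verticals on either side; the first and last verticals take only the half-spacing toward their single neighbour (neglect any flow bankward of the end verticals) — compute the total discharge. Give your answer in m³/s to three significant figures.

2.74 m³/s

w_2 = (3.3 − 0.0)/2 = 1.65 m; q_2 = 0.35 × 0.33 × 1.65 = 0.1906 m³/s
w_3 = (5.3 − 1.4)/2 = 1.95 m; q_3 = 0.41 × 0.47 × 1.95 = 0.3758 m³/s
w_4 = (6.8 − 3.3)/2 = 1.75 m; q_4 = 0.54 × 0.68 × 1.75 = 0.6426 m³/s
w_5 = (8.6 − 5.3)/2 = 1.65 m; q_5 = 0.39 × 0.47 × 1.65 = 0.3024 m³/s
w_6 = (11.0 − 6.8)/2 = 2.1 m; q_6 = 0.48 × 0.50 × 2.1 = 0.5040 m³/s
w_7 = (15.0 − 8.6)/2 = 3.2 m; q_7 = 0.48 × 0.47 × 3.2 = 0.7219 m³/s
Stations 1, 8 contribute zero (depth or velocity is 0).
Q = Σ qᵢ = 2.737 m³/s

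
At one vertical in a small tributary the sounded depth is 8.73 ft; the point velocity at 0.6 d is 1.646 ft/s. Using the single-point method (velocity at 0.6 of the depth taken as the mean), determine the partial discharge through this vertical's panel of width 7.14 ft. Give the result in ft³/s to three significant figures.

v̄ = v₀.₆ = 1.646 ft/s
q = v̄ × d × w = 1.646 × 8.73 × 7.14 = 102.6 ft³/s

103 ft³/s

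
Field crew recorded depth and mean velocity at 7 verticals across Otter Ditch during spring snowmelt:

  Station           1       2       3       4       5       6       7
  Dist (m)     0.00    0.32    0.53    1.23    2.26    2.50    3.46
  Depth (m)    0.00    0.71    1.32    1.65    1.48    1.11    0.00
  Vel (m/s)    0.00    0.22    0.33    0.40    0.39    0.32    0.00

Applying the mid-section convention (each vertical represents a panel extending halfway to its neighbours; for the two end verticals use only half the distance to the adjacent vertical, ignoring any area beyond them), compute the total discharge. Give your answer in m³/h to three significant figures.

5000 m³/h

w_2 = (0.53 − 0.00)/2 = 0.265 m; q_2 = 0.22 × 0.71 × 0.265 = 0.04139 m³/s
w_3 = (1.23 − 0.32)/2 = 0.455 m; q_3 = 0.33 × 1.32 × 0.455 = 0.1982 m³/s
w_4 = (2.26 − 0.53)/2 = 0.865 m; q_4 = 0.40 × 1.65 × 0.865 = 0.5709 m³/s
w_5 = (2.50 − 1.23)/2 = 0.635 m; q_5 = 0.39 × 1.48 × 0.635 = 0.3665 m³/s
w_6 = (3.46 − 2.26)/2 = 0.6 m; q_6 = 0.32 × 1.11 × 0.6 = 0.2131 m³/s
Stations 1, 7 contribute zero (depth or velocity is 0).
Q = Σ qᵢ = 1.390 m³/s
= 1.390 × 3600 = 5004 m³/h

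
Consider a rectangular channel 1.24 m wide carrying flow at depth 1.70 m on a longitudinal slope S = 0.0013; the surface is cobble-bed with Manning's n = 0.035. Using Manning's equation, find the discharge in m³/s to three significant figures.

1.28 m³/s

A = b·y = 1.24 × 1.70 = 2.108 m²
P = b + 2y = 1.24 + 2×1.70 = 4.640 m
R = A/P = 2.108/4.640 = 0.4543 m
Q = (1/n)·A·R^(2/3)·S^(1/2) = (1/0.035) × 2.108 × 0.4543^(2/3) × 0.0013^(1/2) = 1.283 m³/s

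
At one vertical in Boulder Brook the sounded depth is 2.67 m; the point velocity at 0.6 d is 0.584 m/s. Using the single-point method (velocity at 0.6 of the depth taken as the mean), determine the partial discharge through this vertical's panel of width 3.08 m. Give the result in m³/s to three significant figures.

v̄ = v₀.₆ = 0.584 m/s
q = v̄ × d × w = 0.5840 × 2.67 × 3.08 = 4.803 m³/s

4.80 m³/s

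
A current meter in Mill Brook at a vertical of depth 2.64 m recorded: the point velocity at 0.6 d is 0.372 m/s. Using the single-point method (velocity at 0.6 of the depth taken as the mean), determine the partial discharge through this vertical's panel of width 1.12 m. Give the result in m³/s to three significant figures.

v̄ = v₀.₆ = 0.372 m/s
q = v̄ × d × w = 0.3720 × 2.64 × 1.12 = 1.100 m³/s

1.10 m³/s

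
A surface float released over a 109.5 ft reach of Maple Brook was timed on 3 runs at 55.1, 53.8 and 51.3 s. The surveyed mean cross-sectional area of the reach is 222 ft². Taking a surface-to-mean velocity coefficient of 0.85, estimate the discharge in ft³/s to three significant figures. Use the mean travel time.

t̄ = (55.1 + 53.8 + 51.3) / 3 = 53.4 s
v_surface = L / t̄ = 109.5 / 53.4 = 2.051 ft/s
v_mean = 0.85 × 2.051 = 1.743 ft/s
Q = A × v_mean = 222 × 1.743 = 386.9 ft³/s

387 ft³/s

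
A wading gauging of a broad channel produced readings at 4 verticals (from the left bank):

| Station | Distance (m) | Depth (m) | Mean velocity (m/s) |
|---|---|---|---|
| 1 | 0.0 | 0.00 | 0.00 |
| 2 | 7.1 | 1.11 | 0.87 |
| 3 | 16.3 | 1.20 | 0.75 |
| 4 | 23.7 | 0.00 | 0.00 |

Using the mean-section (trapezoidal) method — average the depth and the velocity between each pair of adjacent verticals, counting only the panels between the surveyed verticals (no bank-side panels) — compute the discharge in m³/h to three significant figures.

43200 m³/h

Panel 1-2: Δb = 7.1 m, d̄ = (0.00+1.11)/2 = 0.555, v̄ = (0.00+0.87)/2 = 0.435 → q = 7.1×0.555×0.435 = 1.714 m³/s
Panel 2-3: Δb = 9.2 m, d̄ = (1.11+1.20)/2 = 1.155, v̄ = (0.87+0.75)/2 = 0.81 → q = 9.2×1.155×0.81 = 8.607 m³/s
Panel 3-4: Δb = 7.4 m, d̄ = (1.20+0.00)/2 = 0.6, v̄ = (0.75+0.00)/2 = 0.375 → q = 7.4×0.6×0.375 = 1.665 m³/s
Q = Σ q = 11.99 m³/s
= 11.99 × 3600 = 43150 m³/h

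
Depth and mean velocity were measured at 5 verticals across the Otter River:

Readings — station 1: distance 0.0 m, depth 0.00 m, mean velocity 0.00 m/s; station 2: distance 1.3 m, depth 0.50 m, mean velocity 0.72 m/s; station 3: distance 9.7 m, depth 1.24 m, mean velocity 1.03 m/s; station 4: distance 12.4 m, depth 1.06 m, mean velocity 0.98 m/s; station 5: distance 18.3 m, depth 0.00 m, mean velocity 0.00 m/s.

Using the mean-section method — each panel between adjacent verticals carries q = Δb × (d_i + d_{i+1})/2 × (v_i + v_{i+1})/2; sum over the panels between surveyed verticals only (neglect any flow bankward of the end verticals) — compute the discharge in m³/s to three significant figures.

Panel 1-2: Δb = 1.3 m, d̄ = (0.00+0.50)/2 = 0.25, v̄ = (0.00+0.72)/2 = 0.36 → q = 1.3×0.25×0.36 = 0.1170 m³/s
Panel 2-3: Δb = 8.4 m, d̄ = (0.50+1.24)/2 = 0.87, v̄ = (0.72+1.03)/2 = 0.875 → q = 8.4×0.87×0.875 = 6.395 m³/s
Panel 3-4: Δb = 2.7 m, d̄ = (1.24+1.06)/2 = 1.15, v̄ = (1.03+0.98)/2 = 1.005 → q = 2.7×1.15×1.005 = 3.121 m³/s
Panel 4-5: Δb = 5.9 m, d̄ = (1.06+0.00)/2 = 0.53, v̄ = (0.98+0.00)/2 = 0.49 → q = 5.9×0.53×0.49 = 1.532 m³/s
Q = Σ q = 11.16 m³/s

11.2 m³/s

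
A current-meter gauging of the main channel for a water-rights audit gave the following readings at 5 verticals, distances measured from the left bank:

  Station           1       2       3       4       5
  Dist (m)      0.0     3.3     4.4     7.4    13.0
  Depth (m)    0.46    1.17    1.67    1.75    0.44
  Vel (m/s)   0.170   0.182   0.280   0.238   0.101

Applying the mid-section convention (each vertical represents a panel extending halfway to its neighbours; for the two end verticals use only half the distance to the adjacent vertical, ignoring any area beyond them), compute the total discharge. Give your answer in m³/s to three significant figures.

w_1 = (3.3 − 0.0)/2 = 1.65 m; q_1 = 0.170 × 0.46 × 1.65 = 0.1290 m³/s
w_2 = (4.4 − 0.0)/2 = 2.2 m; q_2 = 0.182 × 1.17 × 2.2 = 0.4685 m³/s
w_3 = (7.4 − 3.3)/2 = 2.05 m; q_3 = 0.280 × 1.67 × 2.05 = 0.9586 m³/s
w_4 = (13.0 − 4.4)/2 = 4.3 m; q_4 = 0.238 × 1.75 × 4.3 = 1.791 m³/s
w_5 = (13.0 − 7.4)/2 = 2.8 m; q_5 = 0.101 × 0.44 × 2.8 = 0.1244 m³/s
Q = Σ qᵢ = 3.471 m³/s

3.47 m³/s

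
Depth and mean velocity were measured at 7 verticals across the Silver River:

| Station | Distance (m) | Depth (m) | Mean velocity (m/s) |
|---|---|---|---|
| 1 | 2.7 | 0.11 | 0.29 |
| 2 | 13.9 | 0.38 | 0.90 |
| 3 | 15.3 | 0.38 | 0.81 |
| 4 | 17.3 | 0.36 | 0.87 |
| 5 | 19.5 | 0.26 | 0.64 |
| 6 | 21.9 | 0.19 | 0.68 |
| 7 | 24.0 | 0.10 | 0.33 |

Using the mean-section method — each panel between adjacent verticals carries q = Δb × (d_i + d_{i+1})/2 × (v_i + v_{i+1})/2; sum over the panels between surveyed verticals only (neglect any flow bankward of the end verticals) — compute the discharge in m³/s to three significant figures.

3.73 m³/s

Panel 1-2: Δb = 11.2 m, d̄ = (0.11+0.38)/2 = 0.245, v̄ = (0.29+0.90)/2 = 0.595 → q = 11.2×0.245×0.595 = 1.633 m³/s
Panel 2-3: Δb = 1.4 m, d̄ = (0.38+0.38)/2 = 0.38, v̄ = (0.90+0.81)/2 = 0.855 → q = 1.4×0.38×0.855 = 0.4549 m³/s
Panel 3-4: Δb = 2 m, d̄ = (0.38+0.36)/2 = 0.37, v̄ = (0.81+0.87)/2 = 0.84 → q = 2×0.37×0.84 = 0.6216 m³/s
Panel 4-5: Δb = 2.2 m, d̄ = (0.36+0.26)/2 = 0.31, v̄ = (0.87+0.64)/2 = 0.755 → q = 2.2×0.31×0.755 = 0.5149 m³/s
Panel 5-6: Δb = 2.4 m, d̄ = (0.26+0.19)/2 = 0.225, v̄ = (0.64+0.68)/2 = 0.66 → q = 2.4×0.225×0.66 = 0.3564 m³/s
Panel 6-7: Δb = 2.1 m, d̄ = (0.19+0.10)/2 = 0.145, v̄ = (0.68+0.33)/2 = 0.505 → q = 2.1×0.145×0.505 = 0.1538 m³/s
Q = Σ q = 3.734 m³/s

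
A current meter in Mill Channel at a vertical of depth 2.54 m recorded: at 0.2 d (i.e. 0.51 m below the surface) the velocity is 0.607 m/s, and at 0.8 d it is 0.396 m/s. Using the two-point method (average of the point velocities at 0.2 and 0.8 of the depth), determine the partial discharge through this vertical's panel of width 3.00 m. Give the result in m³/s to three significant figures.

3.82 m³/s

v̄ = (0.607 + 0.396) / 2 = 0.5015 m/s
q = v̄ × d × w = 0.5015 × 2.54 × 3.00 = 3.821 m³/s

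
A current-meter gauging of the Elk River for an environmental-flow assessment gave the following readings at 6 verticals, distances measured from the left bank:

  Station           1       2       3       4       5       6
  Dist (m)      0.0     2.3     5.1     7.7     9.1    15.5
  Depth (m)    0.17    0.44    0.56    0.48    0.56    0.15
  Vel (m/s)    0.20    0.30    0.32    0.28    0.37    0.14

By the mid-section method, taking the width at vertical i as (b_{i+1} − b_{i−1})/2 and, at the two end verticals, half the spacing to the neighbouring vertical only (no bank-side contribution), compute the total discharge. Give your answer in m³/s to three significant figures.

2.00 m³/s

w_1 = (2.3 − 0.0)/2 = 1.15 m; q_1 = 0.20 × 0.17 × 1.15 = 0.03910 m³/s
w_2 = (5.1 − 0.0)/2 = 2.55 m; q_2 = 0.30 × 0.44 × 2.55 = 0.3366 m³/s
w_3 = (7.7 − 2.3)/2 = 2.7 m; q_3 = 0.32 × 0.56 × 2.7 = 0.4838 m³/s
w_4 = (9.1 − 5.1)/2 = 2 m; q_4 = 0.28 × 0.48 × 2 = 0.2688 m³/s
w_5 = (15.5 − 7.7)/2 = 3.9 m; q_5 = 0.37 × 0.56 × 3.9 = 0.8081 m³/s
w_6 = (15.5 − 9.1)/2 = 3.2 m; q_6 = 0.14 × 0.15 × 3.2 = 0.06720 m³/s
Q = Σ qᵢ = 2.004 m³/s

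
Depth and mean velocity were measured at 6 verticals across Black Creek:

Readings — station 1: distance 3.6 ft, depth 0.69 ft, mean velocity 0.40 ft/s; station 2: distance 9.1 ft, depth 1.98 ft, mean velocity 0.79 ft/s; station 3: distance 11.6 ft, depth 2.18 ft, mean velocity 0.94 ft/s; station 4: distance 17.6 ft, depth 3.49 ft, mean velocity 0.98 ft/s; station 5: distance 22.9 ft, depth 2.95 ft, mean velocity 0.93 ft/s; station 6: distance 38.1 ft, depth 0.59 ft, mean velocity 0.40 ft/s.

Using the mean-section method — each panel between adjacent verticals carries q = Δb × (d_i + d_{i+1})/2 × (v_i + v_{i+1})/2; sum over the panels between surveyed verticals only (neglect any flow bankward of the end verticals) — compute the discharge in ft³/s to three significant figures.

59.4 ft³/s

Panel 1-2: Δb = 5.5 ft, d̄ = (0.69+1.98)/2 = 1.335, v̄ = (0.40+0.79)/2 = 0.595 → q = 5.5×1.335×0.595 = 4.369 ft³/s
Panel 2-3: Δb = 2.5 ft, d̄ = (1.98+2.18)/2 = 2.08, v̄ = (0.79+0.94)/2 = 0.865 → q = 2.5×2.08×0.865 = 4.498 ft³/s
Panel 3-4: Δb = 6 ft, d̄ = (2.18+3.49)/2 = 2.835, v̄ = (0.94+0.98)/2 = 0.96 → q = 6×2.835×0.96 = 16.33 ft³/s
Panel 4-5: Δb = 5.3 ft, d̄ = (3.49+2.95)/2 = 3.22, v̄ = (0.98+0.93)/2 = 0.955 → q = 5.3×3.22×0.955 = 16.30 ft³/s
Panel 5-6: Δb = 15.2 ft, d̄ = (2.95+0.59)/2 = 1.77, v̄ = (0.93+0.40)/2 = 0.665 → q = 15.2×1.77×0.665 = 17.89 ft³/s
Q = Σ q = 59.39 ft³/s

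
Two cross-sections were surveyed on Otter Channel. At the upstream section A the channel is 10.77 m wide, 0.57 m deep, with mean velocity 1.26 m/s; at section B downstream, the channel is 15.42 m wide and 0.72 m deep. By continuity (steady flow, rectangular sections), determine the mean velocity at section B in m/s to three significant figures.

0.697 m/s

Q = A₁V₁ = (10.77×0.57) × 1.26 = 7.735 m³/s
A₂ = 15.42 × 0.72 = 11.10 m²
V₂ = Q/A₂ = 7.735/11.10 = 0.6967 m/s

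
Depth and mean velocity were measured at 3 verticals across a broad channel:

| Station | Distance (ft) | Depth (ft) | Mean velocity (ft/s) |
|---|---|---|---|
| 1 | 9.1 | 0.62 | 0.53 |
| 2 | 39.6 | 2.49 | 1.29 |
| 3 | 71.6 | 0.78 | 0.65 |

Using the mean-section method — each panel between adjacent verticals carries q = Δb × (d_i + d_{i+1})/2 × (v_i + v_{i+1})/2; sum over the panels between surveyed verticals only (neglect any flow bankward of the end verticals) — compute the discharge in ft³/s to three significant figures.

93.9 ft³/s

Panel 1-2: Δb = 30.5 ft, d̄ = (0.62+2.49)/2 = 1.555, v̄ = (0.53+1.29)/2 = 0.91 → q = 30.5×1.555×0.91 = 43.16 ft³/s
Panel 2-3: Δb = 32 ft, d̄ = (2.49+0.78)/2 = 1.635, v̄ = (1.29+0.65)/2 = 0.97 → q = 32×1.635×0.97 = 50.75 ft³/s
Q = Σ q = 93.91 ft³/s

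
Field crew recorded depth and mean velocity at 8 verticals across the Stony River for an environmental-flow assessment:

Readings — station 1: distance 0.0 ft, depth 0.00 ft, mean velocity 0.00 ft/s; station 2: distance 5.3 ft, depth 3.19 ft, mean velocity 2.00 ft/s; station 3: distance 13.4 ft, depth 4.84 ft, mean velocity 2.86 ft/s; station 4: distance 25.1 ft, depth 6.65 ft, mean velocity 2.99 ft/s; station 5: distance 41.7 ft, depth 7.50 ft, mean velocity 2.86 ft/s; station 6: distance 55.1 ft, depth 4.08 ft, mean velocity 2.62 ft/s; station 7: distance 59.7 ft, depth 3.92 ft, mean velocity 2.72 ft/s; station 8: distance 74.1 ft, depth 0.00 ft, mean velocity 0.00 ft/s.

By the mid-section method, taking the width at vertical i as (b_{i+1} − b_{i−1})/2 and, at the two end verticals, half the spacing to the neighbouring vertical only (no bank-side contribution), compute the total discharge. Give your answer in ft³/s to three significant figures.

980 ft³/s

w_2 = (13.4 − 0.0)/2 = 6.7 ft; q_2 = 2.00 × 3.19 × 6.7 = 42.75 ft³/s
w_3 = (25.1 − 5.3)/2 = 9.9 ft; q_3 = 2.86 × 4.84 × 9.9 = 137.0 ft³/s
w_4 = (41.7 − 13.4)/2 = 14.15 ft; q_4 = 2.99 × 6.65 × 14.15 = 281.4 ft³/s
w_5 = (55.1 − 25.1)/2 = 15 ft; q_5 = 2.86 × 7.50 × 15 = 321.8 ft³/s
w_6 = (59.7 − 41.7)/2 = 9 ft; q_6 = 2.62 × 4.08 × 9 = 96.21 ft³/s
w_7 = (74.1 − 55.1)/2 = 9.5 ft; q_7 = 2.72 × 3.92 × 9.5 = 101.3 ft³/s
Stations 1, 8 contribute zero (depth or velocity is 0).
Q = Σ qᵢ = 980.4 ft³/s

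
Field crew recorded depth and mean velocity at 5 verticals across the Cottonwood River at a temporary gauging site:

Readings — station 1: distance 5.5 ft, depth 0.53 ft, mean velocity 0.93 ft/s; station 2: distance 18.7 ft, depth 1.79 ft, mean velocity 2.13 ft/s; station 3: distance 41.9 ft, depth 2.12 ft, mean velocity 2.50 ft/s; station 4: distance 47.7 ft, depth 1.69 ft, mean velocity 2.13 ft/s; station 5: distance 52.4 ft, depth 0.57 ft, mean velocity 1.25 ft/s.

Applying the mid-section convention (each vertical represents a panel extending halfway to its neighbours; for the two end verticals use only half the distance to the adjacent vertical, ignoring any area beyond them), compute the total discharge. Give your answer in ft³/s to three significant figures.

w_1 = (18.7 − 5.5)/2 = 6.6 ft; q_1 = 0.93 × 0.53 × 6.6 = 3.253 ft³/s
w_2 = (41.9 − 5.5)/2 = 18.2 ft; q_2 = 2.13 × 1.79 × 18.2 = 69.39 ft³/s
w_3 = (47.7 − 18.7)/2 = 14.5 ft; q_3 = 2.50 × 2.12 × 14.5 = 76.85 ft³/s
w_4 = (52.4 − 41.9)/2 = 5.25 ft; q_4 = 2.13 × 1.69 × 5.25 = 18.90 ft³/s
w_5 = (52.4 − 47.7)/2 = 2.35 ft; q_5 = 1.25 × 0.57 × 2.35 = 1.674 ft³/s
Q = Σ qᵢ = 170.1 ft³/s

170 ft³/s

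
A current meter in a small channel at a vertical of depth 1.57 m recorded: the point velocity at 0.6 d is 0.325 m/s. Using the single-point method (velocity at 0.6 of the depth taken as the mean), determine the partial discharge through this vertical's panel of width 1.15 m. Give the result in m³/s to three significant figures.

v̄ = v₀.₆ = 0.325 m/s
q = v̄ × d × w = 0.3250 × 1.57 × 1.15 = 0.5868 m³/s

0.587 m³/s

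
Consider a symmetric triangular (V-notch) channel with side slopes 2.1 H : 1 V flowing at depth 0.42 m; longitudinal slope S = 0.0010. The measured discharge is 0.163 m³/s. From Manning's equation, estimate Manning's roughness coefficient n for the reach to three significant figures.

0.0237

A = z·y² = 2.1×0.42² = 0.3704 m²
P = 2y√(1+z²) = 2×0.42×√(1+2.1²) = 1.954 m
R = A/P = 0.3704/1.954 = 0.1896 m
n = (1/Q)·A·R^(2/3)·S^(1/2) = (1/0.163) × 0.3704 × 0.3300 × 0.03162 = 0.02372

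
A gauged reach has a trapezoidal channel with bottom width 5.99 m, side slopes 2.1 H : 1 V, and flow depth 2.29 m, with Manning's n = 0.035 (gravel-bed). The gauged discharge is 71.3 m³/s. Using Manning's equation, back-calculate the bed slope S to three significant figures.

A = (b + z·y)·y = (5.99 + 2.1×2.29)×2.29 = 24.73 m²
P = b + 2y√(1+z²) = 5.99 + 2×2.29×√(1+2.1²) = 16.64 m
R = A/P = 24.73/16.64 = 1.486 m
S = (Q·n / (1·A·R^(2/3)))² = (71.3×0.035 / (1×24.73×1.302))² = 0.006006

0.00601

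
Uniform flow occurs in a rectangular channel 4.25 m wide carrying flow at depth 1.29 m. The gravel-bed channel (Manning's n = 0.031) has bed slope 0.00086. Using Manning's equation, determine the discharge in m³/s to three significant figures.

A = b·y = 4.25 × 1.29 = 5.483 m²
P = b + 2y = 4.25 + 2×1.29 = 6.830 m
R = A/P = 5.483/6.830 = 0.8027 m
Q = (1/n)·A·R^(2/3)·S^(1/2) = (1/0.031) × 5.483 × 0.8027^(2/3) × 0.00086^(1/2) = 4.480 m³/s

4.48 m³/s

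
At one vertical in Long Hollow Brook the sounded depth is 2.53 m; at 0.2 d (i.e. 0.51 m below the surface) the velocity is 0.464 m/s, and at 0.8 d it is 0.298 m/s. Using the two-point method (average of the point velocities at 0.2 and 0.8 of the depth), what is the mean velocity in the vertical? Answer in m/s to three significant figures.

v̄ = (0.464 + 0.298) / 2 = 0.3810 m/s

0.381 m/s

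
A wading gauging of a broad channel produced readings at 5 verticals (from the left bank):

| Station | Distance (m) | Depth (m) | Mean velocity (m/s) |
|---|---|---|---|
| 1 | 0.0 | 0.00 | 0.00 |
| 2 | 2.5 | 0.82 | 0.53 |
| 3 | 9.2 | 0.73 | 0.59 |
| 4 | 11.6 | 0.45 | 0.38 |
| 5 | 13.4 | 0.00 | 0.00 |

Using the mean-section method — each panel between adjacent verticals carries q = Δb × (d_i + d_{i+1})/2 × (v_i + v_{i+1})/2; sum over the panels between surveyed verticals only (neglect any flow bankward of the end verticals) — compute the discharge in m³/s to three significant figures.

Panel 1-2: Δb = 2.5 m, d̄ = (0.00+0.82)/2 = 0.41, v̄ = (0.00+0.53)/2 = 0.265 → q = 2.5×0.41×0.265 = 0.2716 m³/s
Panel 2-3: Δb = 6.7 m, d̄ = (0.82+0.73)/2 = 0.775, v̄ = (0.53+0.59)/2 = 0.56 → q = 6.7×0.775×0.56 = 2.908 m³/s
Panel 3-4: Δb = 2.4 m, d̄ = (0.73+0.45)/2 = 0.59, v̄ = (0.59+0.38)/2 = 0.485 → q = 2.4×0.59×0.485 = 0.6868 m³/s
Panel 4-5: Δb = 1.8 m, d̄ = (0.45+0.00)/2 = 0.225, v̄ = (0.38+0.00)/2 = 0.19 → q = 1.8×0.225×0.19 = 0.07695 m³/s
Q = Σ q = 3.943 m³/s

3.94 m³/s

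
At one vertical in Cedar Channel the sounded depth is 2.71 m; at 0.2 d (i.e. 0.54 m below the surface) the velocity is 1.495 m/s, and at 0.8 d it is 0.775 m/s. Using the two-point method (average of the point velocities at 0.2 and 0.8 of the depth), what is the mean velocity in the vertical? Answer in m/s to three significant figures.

v̄ = (1.495 + 0.775) / 2 = 1.135 m/s

1.14 m/s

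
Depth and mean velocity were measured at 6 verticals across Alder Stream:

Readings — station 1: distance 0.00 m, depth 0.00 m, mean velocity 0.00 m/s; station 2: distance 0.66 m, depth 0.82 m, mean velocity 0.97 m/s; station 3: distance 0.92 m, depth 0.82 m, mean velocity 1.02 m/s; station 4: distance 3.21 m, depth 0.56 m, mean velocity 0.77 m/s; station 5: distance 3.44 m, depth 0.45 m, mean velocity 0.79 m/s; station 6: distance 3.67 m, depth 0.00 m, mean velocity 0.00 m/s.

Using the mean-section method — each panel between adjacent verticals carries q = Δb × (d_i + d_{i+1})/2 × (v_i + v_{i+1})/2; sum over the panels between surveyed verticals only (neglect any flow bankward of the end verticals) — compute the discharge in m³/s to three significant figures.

1.87 m³/s

Panel 1-2: Δb = 0.66 m, d̄ = (0.00+0.82)/2 = 0.41, v̄ = (0.00+0.97)/2 = 0.485 → q = 0.66×0.41×0.485 = 0.1312 m³/s
Panel 2-3: Δb = 0.26 m, d̄ = (0.82+0.82)/2 = 0.82, v̄ = (0.97+1.02)/2 = 0.995 → q = 0.26×0.82×0.995 = 0.2121 m³/s
Panel 3-4: Δb = 2.29 m, d̄ = (0.82+0.56)/2 = 0.69, v̄ = (1.02+0.77)/2 = 0.895 → q = 2.29×0.69×0.895 = 1.414 m³/s
Panel 4-5: Δb = 0.23 m, d̄ = (0.56+0.45)/2 = 0.505, v̄ = (0.77+0.79)/2 = 0.78 → q = 0.23×0.505×0.78 = 0.09060 m³/s
Panel 5-6: Δb = 0.23 m, d̄ = (0.45+0.00)/2 = 0.225, v̄ = (0.79+0.00)/2 = 0.395 → q = 0.23×0.225×0.395 = 0.02044 m³/s
Q = Σ q = 1.869 m³/s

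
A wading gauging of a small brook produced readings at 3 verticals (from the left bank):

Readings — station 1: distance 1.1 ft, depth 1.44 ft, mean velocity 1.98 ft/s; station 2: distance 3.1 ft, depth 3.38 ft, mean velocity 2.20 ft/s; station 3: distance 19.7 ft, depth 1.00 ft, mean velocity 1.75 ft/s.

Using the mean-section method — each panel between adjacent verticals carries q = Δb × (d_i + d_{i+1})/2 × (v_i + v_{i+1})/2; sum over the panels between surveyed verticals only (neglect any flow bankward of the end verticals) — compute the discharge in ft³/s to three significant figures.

81.9 ft³/s

Panel 1-2: Δb = 2 ft, d̄ = (1.44+3.38)/2 = 2.41, v̄ = (1.98+2.20)/2 = 2.09 → q = 2×2.41×2.09 = 10.07 ft³/s
Panel 2-3: Δb = 16.6 ft, d̄ = (3.38+1.00)/2 = 2.19, v̄ = (2.20+1.75)/2 = 1.975 → q = 16.6×2.19×1.975 = 71.80 ft³/s
Q = Σ q = 81.87 ft³/s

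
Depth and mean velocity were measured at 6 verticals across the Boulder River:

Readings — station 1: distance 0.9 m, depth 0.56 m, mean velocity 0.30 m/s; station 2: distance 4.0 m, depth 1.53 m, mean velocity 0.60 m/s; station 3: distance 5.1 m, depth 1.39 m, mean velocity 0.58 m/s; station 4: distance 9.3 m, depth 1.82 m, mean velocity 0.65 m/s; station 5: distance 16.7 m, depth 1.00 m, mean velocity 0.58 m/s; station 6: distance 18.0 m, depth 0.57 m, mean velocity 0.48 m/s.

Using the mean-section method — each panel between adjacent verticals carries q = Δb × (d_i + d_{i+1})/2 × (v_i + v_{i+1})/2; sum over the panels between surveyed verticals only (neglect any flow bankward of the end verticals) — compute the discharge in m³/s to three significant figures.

Panel 1-2: Δb = 3.1 m, d̄ = (0.56+1.53)/2 = 1.045, v̄ = (0.30+0.60)/2 = 0.45 → q = 3.1×1.045×0.45 = 1.458 m³/s
Panel 2-3: Δb = 1.1 m, d̄ = (1.53+1.39)/2 = 1.46, v̄ = (0.60+0.58)/2 = 0.59 → q = 1.1×1.46×0.59 = 0.9475 m³/s
Panel 3-4: Δb = 4.2 m, d̄ = (1.39+1.82)/2 = 1.605, v̄ = (0.58+0.65)/2 = 0.615 → q = 4.2×1.605×0.615 = 4.146 m³/s
Panel 4-5: Δb = 7.4 m, d̄ = (1.82+1.00)/2 = 1.41, v̄ = (0.65+0.58)/2 = 0.615 → q = 7.4×1.41×0.615 = 6.417 m³/s
Panel 5-6: Δb = 1.3 m, d̄ = (1.00+0.57)/2 = 0.785, v̄ = (0.58+0.48)/2 = 0.53 → q = 1.3×0.785×0.53 = 0.5409 m³/s
Q = Σ q = 13.51 m³/s

13.5 m³/s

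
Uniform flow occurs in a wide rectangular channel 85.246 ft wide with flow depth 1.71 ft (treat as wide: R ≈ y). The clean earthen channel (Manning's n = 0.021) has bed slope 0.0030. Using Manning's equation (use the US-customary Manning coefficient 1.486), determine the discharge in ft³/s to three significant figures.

808 ft³/s

A = b·y = 85.246 × 1.71 = 145.8 ft²
Wide channel: R ≈ y = 1.71 ft
Q = (1.486/n)·A·R^(2/3)·S^(1/2) = (1.486/0.021) × 145.8 × 1.710^(2/3) × 0.0030^(1/2) = 807.9 ft³/s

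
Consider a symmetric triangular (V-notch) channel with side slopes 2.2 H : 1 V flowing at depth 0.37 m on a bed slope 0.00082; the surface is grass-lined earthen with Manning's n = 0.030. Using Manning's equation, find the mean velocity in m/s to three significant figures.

0.291 m/s

A = z·y² = 2.2×0.37² = 0.3012 m²
P = 2y√(1+z²) = 2×0.37×√(1+2.2²) = 1.788 m
R = A/P = 0.3012/1.788 = 0.1684 m
Q = (1/n)·A·R^(2/3)·S^(1/2) = (1/0.030) × 0.3012 × 0.1684^(2/3) × 0.00082^(1/2) = 0.08767 m³/s
V = Q/A = 0.08767/0.3012 = 0.2911 m/s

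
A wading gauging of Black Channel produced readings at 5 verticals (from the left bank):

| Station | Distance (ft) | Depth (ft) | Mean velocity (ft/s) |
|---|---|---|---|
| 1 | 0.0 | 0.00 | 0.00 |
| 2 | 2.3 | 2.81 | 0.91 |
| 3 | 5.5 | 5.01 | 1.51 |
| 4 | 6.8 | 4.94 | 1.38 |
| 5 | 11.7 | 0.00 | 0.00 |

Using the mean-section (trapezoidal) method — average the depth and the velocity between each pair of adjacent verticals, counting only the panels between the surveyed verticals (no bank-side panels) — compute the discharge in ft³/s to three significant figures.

34.3 ft³/s

Panel 1-2: Δb = 2.3 ft, d̄ = (0.00+2.81)/2 = 1.405, v̄ = (0.00+0.91)/2 = 0.455 → q = 2.3×1.405×0.455 = 1.470 ft³/s
Panel 2-3: Δb = 3.2 ft, d̄ = (2.81+5.01)/2 = 3.91, v̄ = (0.91+1.51)/2 = 1.21 → q = 3.2×3.91×1.21 = 15.14 ft³/s
Panel 3-4: Δb = 1.3 ft, d̄ = (5.01+4.94)/2 = 4.975, v̄ = (1.51+1.38)/2 = 1.445 → q = 1.3×4.975×1.445 = 9.346 ft³/s
Panel 4-5: Δb = 4.9 ft, d̄ = (4.94+0.00)/2 = 2.47, v̄ = (1.38+0.00)/2 = 0.69 → q = 4.9×2.47×0.69 = 8.351 ft³/s
Q = Σ q = 34.31 ft³/s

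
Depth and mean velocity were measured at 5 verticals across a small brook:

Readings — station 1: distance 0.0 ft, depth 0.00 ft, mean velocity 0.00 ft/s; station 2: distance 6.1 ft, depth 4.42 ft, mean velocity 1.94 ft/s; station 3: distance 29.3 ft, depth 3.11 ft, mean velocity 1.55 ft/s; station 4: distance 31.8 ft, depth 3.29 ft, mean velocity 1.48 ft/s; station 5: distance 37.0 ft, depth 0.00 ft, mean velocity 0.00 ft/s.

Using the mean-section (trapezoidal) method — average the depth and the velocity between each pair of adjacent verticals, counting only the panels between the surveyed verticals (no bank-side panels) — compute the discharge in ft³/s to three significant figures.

Panel 1-2: Δb = 6.1 ft, d̄ = (0.00+4.42)/2 = 2.21, v̄ = (0.00+1.94)/2 = 0.97 → q = 6.1×2.21×0.97 = 13.08 ft³/s
Panel 2-3: Δb = 23.2 ft, d̄ = (4.42+3.11)/2 = 3.765, v̄ = (1.94+1.55)/2 = 1.745 → q = 23.2×3.765×1.745 = 152.4 ft³/s
Panel 3-4: Δb = 2.5 ft, d̄ = (3.11+3.29)/2 = 3.2, v̄ = (1.55+1.48)/2 = 1.515 → q = 2.5×3.2×1.515 = 12.12 ft³/s
Panel 4-5: Δb = 5.2 ft, d̄ = (3.29+0.00)/2 = 1.645, v̄ = (1.48+0.00)/2 = 0.74 → q = 5.2×1.645×0.74 = 6.330 ft³/s
Q = Σ q = 183.9 ft³/s

184 ft³/s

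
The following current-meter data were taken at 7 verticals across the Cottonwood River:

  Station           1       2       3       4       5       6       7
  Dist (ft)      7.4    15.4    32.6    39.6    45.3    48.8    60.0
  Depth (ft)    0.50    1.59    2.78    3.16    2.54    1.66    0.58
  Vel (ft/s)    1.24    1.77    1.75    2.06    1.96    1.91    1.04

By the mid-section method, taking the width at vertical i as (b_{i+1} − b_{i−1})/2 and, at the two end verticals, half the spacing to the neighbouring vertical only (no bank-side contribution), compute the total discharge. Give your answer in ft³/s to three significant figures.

188 ft³/s

w_1 = (15.4 − 7.4)/2 = 4 ft; q_1 = 1.24 × 0.50 × 4 = 2.480 ft³/s
w_2 = (32.6 − 7.4)/2 = 12.6 ft; q_2 = 1.77 × 1.59 × 12.6 = 35.46 ft³/s
w_3 = (39.6 − 15.4)/2 = 12.1 ft; q_3 = 1.75 × 2.78 × 12.1 = 58.87 ft³/s
w_4 = (45.3 − 32.6)/2 = 6.35 ft; q_4 = 2.06 × 3.16 × 6.35 = 41.34 ft³/s
w_5 = (48.8 − 39.6)/2 = 4.6 ft; q_5 = 1.96 × 2.54 × 4.6 = 22.90 ft³/s
w_6 = (60.0 − 45.3)/2 = 7.35 ft; q_6 = 1.91 × 1.66 × 7.35 = 23.30 ft³/s
w_7 = (60.0 − 48.8)/2 = 5.6 ft; q_7 = 1.04 × 0.58 × 5.6 = 3.378 ft³/s
Q = Σ qᵢ = 187.7 ft³/s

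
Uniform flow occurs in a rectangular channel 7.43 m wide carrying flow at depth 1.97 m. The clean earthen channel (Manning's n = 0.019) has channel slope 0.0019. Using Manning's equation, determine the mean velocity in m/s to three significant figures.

A = b·y = 7.43 × 1.97 = 14.64 m²
P = b + 2y = 7.43 + 2×1.97 = 11.37 m
R = A/P = 14.64/11.37 = 1.287 m
Q = (1/n)·A·R^(2/3)·S^(1/2) = (1/0.019) × 14.64 × 1.287^(2/3) × 0.0019^(1/2) = 39.74 m³/s
V = Q/A = 39.74/14.64 = 2.715 m/s

2.71 m/s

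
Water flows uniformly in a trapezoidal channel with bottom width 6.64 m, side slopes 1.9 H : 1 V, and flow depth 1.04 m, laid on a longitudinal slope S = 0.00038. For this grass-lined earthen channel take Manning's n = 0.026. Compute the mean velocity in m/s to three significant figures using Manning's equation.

A = (b + z·y)·y = (6.64 + 1.9×1.04)×1.04 = 8.961 m²
P = b + 2y√(1+z²) = 6.64 + 2×1.04×√(1+1.9²) = 11.11 m
R = A/P = 8.961/11.11 = 0.8068 m
Q = (1/n)·A·R^(2/3)·S^(1/2) = (1/0.026) × 8.961 × 0.8068^(2/3) × 0.00038^(1/2) = 5.823 m³/s
V = Q/A = 5.823/8.961 = 0.6498 m/s

0.650 m/s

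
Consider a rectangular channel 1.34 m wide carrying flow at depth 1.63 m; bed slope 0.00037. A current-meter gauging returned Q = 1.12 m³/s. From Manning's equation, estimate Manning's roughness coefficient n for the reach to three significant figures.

0.0228

A = b·y = 1.34 × 1.63 = 2.184 m²
P = b + 2y = 1.34 + 2×1.63 = 4.600 m
R = A/P = 2.184/4.600 = 0.4748 m
n = (1/Q)·A·R^(2/3)·S^(1/2) = (1/1.12) × 2.184 × 0.6086 × 0.01924 = 0.02283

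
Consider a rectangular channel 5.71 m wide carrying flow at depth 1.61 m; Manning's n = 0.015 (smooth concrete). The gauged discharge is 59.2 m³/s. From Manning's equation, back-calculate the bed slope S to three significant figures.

A = b·y = 5.71 × 1.61 = 9.193 m²
P = b + 2y = 5.71 + 2×1.61 = 8.930 m
R = A/P = 9.193/8.930 = 1.029 m
S = (Q·n / (1·A·R^(2/3)))² = (59.2×0.015 / (1×9.193×1.020))² = 0.008976

0.00898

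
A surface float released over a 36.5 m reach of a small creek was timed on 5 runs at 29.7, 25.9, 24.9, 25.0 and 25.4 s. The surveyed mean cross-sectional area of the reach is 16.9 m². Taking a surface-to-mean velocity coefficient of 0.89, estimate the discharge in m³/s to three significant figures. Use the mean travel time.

21.0 m³/s

t̄ = (29.7 + 25.9 + 24.9 + 25.0 + 25.4) / 5 = 26.18 s
v_surface = L / t̄ = 36.5 / 26.18 = 1.394 m/s
v_mean = 0.89 × 1.394 = 1.241 m/s
Q = A × v_mean = 16.9 × 1.241 = 20.97 m³/s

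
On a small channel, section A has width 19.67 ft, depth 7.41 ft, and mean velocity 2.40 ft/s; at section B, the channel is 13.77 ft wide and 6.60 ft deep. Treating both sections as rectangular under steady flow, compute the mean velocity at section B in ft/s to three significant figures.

Q = A₁V₁ = (19.67×7.41) × 2.40 = 349.8 ft³/s
A₂ = 13.77 × 6.60 = 90.88 ft²
V₂ = Q/A₂ = 349.8/90.88 = 3.849 ft/s

3.85 ft/s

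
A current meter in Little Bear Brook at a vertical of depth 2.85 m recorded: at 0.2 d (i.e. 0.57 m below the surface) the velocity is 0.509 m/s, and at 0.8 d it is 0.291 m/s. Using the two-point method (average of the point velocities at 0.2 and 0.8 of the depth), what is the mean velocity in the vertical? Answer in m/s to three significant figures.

0.400 m/s

v̄ = (0.509 + 0.291) / 2 = 0.4000 m/s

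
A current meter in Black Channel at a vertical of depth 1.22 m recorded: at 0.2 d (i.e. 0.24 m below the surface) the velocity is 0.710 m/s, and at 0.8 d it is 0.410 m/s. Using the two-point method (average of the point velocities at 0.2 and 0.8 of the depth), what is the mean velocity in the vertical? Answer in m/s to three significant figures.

v̄ = (0.710 + 0.410) / 2 = 0.5600 m/s

0.560 m/s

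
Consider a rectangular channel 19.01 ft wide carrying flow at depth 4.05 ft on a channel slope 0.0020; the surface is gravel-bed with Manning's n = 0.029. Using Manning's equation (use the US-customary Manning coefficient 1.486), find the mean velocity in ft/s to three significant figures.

4.60 ft/s

A = b·y = 19.01 × 4.05 = 76.99 ft²
P = b + 2y = 19.01 + 2×4.05 = 27.11 ft
R = A/P = 76.99/27.11 = 2.840 ft
Q = (1.486/n)·A·R^(2/3)·S^(1/2) = (1.486/0.029) × 76.99 × 2.840^(2/3) × 0.0020^(1/2) = 353.8 ft³/s
V = Q/A = 353.8/76.99 = 4.596 ft/s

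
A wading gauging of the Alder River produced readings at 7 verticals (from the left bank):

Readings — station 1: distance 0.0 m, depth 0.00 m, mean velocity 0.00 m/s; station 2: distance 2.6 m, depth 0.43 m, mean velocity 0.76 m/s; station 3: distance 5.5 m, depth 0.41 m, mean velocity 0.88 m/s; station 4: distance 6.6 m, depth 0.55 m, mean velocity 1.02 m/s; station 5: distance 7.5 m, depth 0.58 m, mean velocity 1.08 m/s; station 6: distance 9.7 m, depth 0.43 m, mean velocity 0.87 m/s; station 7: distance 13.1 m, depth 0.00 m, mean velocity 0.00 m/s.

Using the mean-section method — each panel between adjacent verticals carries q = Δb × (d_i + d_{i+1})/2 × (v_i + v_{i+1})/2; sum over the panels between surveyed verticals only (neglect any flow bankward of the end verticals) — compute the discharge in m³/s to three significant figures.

Panel 1-2: Δb = 2.6 m, d̄ = (0.00+0.43)/2 = 0.215, v̄ = (0.00+0.76)/2 = 0.38 → q = 2.6×0.215×0.38 = 0.2124 m³/s
Panel 2-3: Δb = 2.9 m, d̄ = (0.43+0.41)/2 = 0.42, v̄ = (0.76+0.88)/2 = 0.82 → q = 2.9×0.42×0.82 = 0.9988 m³/s
Panel 3-4: Δb = 1.1 m, d̄ = (0.41+0.55)/2 = 0.48, v̄ = (0.88+1.02)/2 = 0.95 → q = 1.1×0.48×0.95 = 0.5016 m³/s
Panel 4-5: Δb = 0.9 m, d̄ = (0.55+0.58)/2 = 0.565, v̄ = (1.02+1.08)/2 = 1.05 → q = 0.9×0.565×1.05 = 0.5339 m³/s
Panel 5-6: Δb = 2.2 m, d̄ = (0.58+0.43)/2 = 0.505, v̄ = (1.08+0.87)/2 = 0.975 → q = 2.2×0.505×0.975 = 1.083 m³/s
Panel 6-7: Δb = 3.4 m, d̄ = (0.43+0.00)/2 = 0.215, v̄ = (0.87+0.00)/2 = 0.435 → q = 3.4×0.215×0.435 = 0.3180 m³/s
Q = Σ q = 3.648 m³/s

3.65 m³/s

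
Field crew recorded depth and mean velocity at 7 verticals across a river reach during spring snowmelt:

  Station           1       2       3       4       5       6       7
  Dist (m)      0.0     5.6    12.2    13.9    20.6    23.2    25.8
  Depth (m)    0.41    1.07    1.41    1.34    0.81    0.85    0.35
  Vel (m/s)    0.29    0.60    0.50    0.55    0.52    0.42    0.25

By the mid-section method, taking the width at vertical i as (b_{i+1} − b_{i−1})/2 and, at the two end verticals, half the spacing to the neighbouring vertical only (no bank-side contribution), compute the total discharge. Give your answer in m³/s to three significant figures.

13.3 m³/s

w_1 = (5.6 − 0.0)/2 = 2.8 m; q_1 = 0.29 × 0.41 × 2.8 = 0.3329 m³/s
w_2 = (12.2 − 0.0)/2 = 6.1 m; q_2 = 0.60 × 1.07 × 6.1 = 3.916 m³/s
w_3 = (13.9 − 5.6)/2 = 4.15 m; q_3 = 0.50 × 1.41 × 4.15 = 2.926 m³/s
w_4 = (20.6 − 12.2)/2 = 4.2 m; q_4 = 0.55 × 1.34 × 4.2 = 3.095 m³/s
w_5 = (23.2 − 13.9)/2 = 4.65 m; q_5 = 0.52 × 0.81 × 4.65 = 1.959 m³/s
w_6 = (25.8 − 20.6)/2 = 2.6 m; q_6 = 0.42 × 0.85 × 2.6 = 0.9282 m³/s
w_7 = (25.8 − 23.2)/2 = 1.3 m; q_7 = 0.25 × 0.35 × 1.3 = 0.1138 m³/s
Q = Σ qᵢ = 13.27 m³/s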